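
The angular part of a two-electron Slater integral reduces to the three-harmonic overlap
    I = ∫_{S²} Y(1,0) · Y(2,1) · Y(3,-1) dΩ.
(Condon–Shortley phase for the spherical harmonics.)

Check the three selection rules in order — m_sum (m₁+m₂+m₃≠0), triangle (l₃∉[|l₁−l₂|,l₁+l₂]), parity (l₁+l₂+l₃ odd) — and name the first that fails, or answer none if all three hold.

none

m₁+m₂+m₃ = 0 + 1 − 1 = 0  ✓
triangle: |1−2|=1 ≤ l₃=3 ≤ 1+2=3  ✓
parity: l₁+l₂+l₃ = 6 is even  ✓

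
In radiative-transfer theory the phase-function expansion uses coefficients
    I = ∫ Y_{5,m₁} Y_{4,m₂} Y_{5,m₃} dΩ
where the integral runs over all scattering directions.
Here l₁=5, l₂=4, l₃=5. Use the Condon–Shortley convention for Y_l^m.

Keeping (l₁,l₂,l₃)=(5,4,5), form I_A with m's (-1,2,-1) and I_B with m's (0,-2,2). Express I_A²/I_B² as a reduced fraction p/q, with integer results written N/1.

40/21

l's match ⇒ only the (l;m) 3-j factors differ between A and B.
A: triangle coeff Δ(5,4,5) = 1/3153150; Σ_t [2,4]: t=2:+1/4608 t=3:−1/1296 t=4:+1/4608 = -7/20736; (3j)²=20/1287 [(5 4 5; -1 2 -1)], sign=-1
B: triangle coeff Δ(5,4,5) = 1/3153150; Σ_t [0,2]: t=0:+1/11520 t=1:−1/1728 t=2:+1/3456 = -7/34560; (3j)²=7/858 [(5 4 5; 0 -2 2)], sign=+1
I_A²/I_B² = (20/1287)/(7/858) = 40/21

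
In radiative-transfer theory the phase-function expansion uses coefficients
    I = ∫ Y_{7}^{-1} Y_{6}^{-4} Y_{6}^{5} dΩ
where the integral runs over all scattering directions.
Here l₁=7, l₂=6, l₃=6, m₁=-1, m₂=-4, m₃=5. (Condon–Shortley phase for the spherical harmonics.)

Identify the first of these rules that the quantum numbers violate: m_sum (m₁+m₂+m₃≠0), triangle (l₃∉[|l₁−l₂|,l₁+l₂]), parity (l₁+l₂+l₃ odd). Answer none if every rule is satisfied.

m₁+m₂+m₃ = -1 − 4 + 5 = 0  ✓
triangle: |7−6|=1 ≤ l₃=6 ≤ 7+6=13  ✓
parity: l₁+l₂+l₃ = 19 is odd  ✗

parity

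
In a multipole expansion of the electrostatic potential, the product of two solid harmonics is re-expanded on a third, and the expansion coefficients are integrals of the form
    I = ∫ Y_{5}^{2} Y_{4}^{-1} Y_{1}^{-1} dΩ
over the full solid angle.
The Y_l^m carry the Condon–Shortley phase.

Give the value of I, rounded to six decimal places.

0.225034

Checks pass: Σm=0; 10 even; l₃=1∈[1,9].
(2·5+1)(2·4+1)(2·1+1) = 297
Δ: 8! 2! 0! / 11! → 1/495
sum: t=4:+1/576 = 1/576
3j²(5 4 1; 0 0 0) = Δ·Π!·Σ² = 5/99  (sign -1)
sum: t=3:−1/1440 = -1/1440
3j²(5 4 1; 2 -1 -1) = Δ·Π!·Σ² = 7/165  (sign -1)
combine: 4πI² = 297·5/99·7/165 = 7/11
take √, sign +1: I = 0.22503380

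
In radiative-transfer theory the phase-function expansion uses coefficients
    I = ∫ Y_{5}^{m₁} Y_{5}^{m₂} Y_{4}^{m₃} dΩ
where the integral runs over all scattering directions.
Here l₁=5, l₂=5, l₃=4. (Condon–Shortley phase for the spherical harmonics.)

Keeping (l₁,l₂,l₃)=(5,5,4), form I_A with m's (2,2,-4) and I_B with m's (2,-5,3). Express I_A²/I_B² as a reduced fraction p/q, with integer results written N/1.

l's match ⇒ only the (l;m) 3-j factors differ between A and B.
A: triangle coeff Δ(5,5,4) = 1/3153150; Σ_t [3,3]: t=3:−1/20736 = -1/20736; (3j)²=35/1287 [(5 5 4; 2 2 -4)], sign=-1
B: triangle coeff Δ(5,5,4) = 1/3153150; Σ_t [0,0]: t=0:+1/103680 = 1/103680; (3j)²=7/429 [(5 5 4; 2 -5 3)], sign=-1
I_A²/I_B² = (35/1287)/(7/429) = 5/3

5/3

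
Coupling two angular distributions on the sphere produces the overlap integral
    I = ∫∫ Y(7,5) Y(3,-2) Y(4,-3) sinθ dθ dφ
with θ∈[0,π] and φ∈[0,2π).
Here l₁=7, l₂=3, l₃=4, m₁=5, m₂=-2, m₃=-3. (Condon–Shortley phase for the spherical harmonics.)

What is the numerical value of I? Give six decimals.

Checks pass: Σm=0; 14 even; l₃=4∈[4,10].
(2·7+1)(2·3+1)(2·4+1) = 945
Δ: 6! 8! 0! / 15! → 1/45045
sum: t=3:−1/20736 = -1/20736
3j²(7 3 4; 0 0 0) = Δ·Π!·Σ² = 35/1287  (sign -1)
sum: t=1:−1/604800 = -1/604800
3j²(7 3 4; 5 -2 -3) = Δ·Π!·Σ² = 16/455  (sign +1)
combine: 4πI² = 945·35/1287·16/455 = 1680/1859
take √, sign -1: I = -0.26816989

-0.268170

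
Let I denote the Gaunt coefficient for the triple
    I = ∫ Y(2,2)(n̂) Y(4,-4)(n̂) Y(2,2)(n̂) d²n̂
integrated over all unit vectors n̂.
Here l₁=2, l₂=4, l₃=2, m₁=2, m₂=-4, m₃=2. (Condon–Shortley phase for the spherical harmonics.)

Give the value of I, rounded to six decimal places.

Checks pass: Σm=0; 8 even; l₃=2∈[2,6].
(2·2+1)(2·4+1)(2·2+1) = 225
Δ: 4! 0! 4! / 9! → 1/630
sum: t=2:+1/16 = 1/16
3j²(2 4 2; 0 0 0) = Δ·Π!·Σ² = 2/35  (sign +1)
sum: t=0:+1/576 = 1/576
3j²(2 4 2; 2 -4 2) = Δ·Π!·Σ² = 1/9  (sign +1)
combine: 4πI² = 225·2/35·1/9 = 10/7
take √, sign +1: I = 0.33716777

0.337168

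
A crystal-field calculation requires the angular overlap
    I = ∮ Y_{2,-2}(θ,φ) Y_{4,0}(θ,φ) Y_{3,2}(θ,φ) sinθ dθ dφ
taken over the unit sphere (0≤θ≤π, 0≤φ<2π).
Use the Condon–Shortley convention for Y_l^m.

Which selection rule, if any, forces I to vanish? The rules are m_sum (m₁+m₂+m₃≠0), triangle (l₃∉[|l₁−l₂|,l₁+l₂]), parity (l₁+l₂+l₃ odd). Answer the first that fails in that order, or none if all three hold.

parity

azimuthal sum: -2 + 0 + 2 = 0  ✓
2 ≤ 3 ≤ 6 (triangle on l)  ✓
L = 2 + 4 + 3 = 9 (odd)  ✗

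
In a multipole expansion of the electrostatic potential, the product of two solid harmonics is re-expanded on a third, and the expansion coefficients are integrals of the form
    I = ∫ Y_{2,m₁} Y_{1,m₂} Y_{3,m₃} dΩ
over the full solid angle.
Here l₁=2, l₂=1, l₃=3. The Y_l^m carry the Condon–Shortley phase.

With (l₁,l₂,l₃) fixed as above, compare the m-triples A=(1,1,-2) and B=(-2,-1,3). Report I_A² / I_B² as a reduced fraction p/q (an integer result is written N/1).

2/3

Shared (l₁,l₂,l₃)=(2,1,3): N and (l;000)² cancel in I_A²/I_B².
A: Δ = 0!·4!·2!/7! = 1/105; Racah Σ t=0..0: t=0:+1/12 = 1/12; ⇒ 3j(2 1 3; 1 1 -2)² = 2/21, sgn -1
B: Δ = 0!·4!·2!/7! = 1/105; Racah Σ t=0..0: t=0:+1/48 = 1/48; ⇒ 3j(2 1 3; -2 -1 3)² = 1/7, sgn +1
I_A²/I_B² = (2/21)/(1/7) = 2/3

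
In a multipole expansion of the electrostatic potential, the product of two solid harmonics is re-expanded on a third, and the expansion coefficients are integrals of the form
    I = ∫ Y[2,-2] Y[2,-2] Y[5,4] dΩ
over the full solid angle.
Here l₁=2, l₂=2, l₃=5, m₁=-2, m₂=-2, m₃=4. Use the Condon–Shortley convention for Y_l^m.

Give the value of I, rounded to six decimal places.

0.000000

triangle: need 0≤l₃≤4, have 5; I=0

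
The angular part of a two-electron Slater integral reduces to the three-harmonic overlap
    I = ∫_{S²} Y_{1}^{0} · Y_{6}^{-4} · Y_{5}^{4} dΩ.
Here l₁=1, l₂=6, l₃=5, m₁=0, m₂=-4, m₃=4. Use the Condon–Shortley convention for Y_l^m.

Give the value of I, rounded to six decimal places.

Checks pass: Σm=0; 12 even; l₃=5∈[5,7].
(2·1+1)(2·6+1)(2·5+1) = 429
Δ: 2! 0! 10! / 13! → 1/858
sum: t=1:−1/14400 = -1/14400
3j²(1 6 5; 0 0 0) = Δ·Π!·Σ² = 6/143  (sign +1)
sum: t=1:−1/362880 = -1/362880
3j²(1 6 5; 0 -4 4) = Δ·Π!·Σ² = 10/429  (sign +1)
combine: 4πI² = 429·6/143·10/429 = 60/143
take √, sign +1: I = 0.18272698

0.182727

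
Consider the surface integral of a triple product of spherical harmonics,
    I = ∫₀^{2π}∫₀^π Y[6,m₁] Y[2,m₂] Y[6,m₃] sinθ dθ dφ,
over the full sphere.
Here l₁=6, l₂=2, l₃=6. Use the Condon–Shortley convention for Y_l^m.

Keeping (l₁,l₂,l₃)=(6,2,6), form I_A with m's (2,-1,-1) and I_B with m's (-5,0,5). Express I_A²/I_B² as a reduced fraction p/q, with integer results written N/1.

l's match ⇒ only the (l;m) 3-j factors differ between A and B.
A: triangle coeff Δ(6,2,6) = 1/90090; Σ_t [0,1]: t=0:+1/34560 t=1:−1/60480 = 1/80640; (3j)²=6/1001 [(6 2 6; 2 -1 -1)], sign=-1
B: triangle coeff Δ(6,2,6) = 1/90090; Σ_t [1,2]: t=1:−1/3628800 t=2:+1/1451520 = 1/2419200; (3j)²=11/910 [(6 2 6; -5 0 5)], sign=-1
I_A²/I_B² = (6/1001)/(11/910) = 60/121

60/121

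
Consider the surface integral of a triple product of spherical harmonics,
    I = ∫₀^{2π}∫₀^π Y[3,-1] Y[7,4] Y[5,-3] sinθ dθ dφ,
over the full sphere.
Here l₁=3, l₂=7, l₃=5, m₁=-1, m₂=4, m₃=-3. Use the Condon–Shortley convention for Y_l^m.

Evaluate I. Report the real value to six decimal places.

0.000000

l₁+l₂+l₃=15 is odd: 3j(l;000)=0 ⇒ I=0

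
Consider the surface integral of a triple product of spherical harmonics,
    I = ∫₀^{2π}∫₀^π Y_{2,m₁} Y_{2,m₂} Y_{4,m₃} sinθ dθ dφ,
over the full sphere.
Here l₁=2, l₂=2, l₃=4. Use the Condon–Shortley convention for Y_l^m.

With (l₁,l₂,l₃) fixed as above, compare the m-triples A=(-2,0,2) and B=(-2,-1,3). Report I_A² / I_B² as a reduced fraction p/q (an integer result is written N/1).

l's match ⇒ only the (l;m) 3-j factors differ between A and B.
A: triangle coeff Δ(2,2,4) = 1/630; Σ_t [0,0]: t=0:+1/96 = 1/96; (3j)²=1/42 [(2 2 4; -2 0 2)], sign=+1
B: triangle coeff Δ(2,2,4) = 1/630; Σ_t [0,0]: t=0:+1/144 = 1/144; (3j)²=1/18 [(2 2 4; -2 -1 3)], sign=-1
I_A²/I_B² = (1/42)/(1/18) = 3/7

3/7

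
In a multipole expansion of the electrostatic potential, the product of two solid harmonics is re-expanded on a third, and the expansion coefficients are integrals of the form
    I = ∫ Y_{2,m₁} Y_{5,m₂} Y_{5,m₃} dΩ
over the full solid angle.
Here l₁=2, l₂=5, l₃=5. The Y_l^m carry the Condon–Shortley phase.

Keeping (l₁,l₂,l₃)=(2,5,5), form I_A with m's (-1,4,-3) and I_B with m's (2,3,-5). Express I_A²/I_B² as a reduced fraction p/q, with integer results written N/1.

49/10

Same 2,5,5: normalisation and zero-m 3j drop out of the ratio.
A: Δ: 2! 2! 8! / 13! → 1/38610; sum: t=1:−1/80640 t=2:+1/10080 = 1/11520; 3j²(2 5 5; -1 4 -3) = Δ·Π!·Σ² = 49/1430  (sign +1)
B: Δ: 2! 2! 8! / 13! → 1/38610; sum: t=0:+1/161280 = 1/161280; 3j²(2 5 5; 2 3 -5) = Δ·Π!·Σ² = 1/143  (sign +1)
I_A²/I_B² = (49/1430)/(1/143) = 49/10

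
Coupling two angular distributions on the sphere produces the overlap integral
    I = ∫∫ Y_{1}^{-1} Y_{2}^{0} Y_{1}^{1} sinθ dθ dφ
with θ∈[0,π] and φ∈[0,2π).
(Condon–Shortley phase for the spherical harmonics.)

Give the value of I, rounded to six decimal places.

Checks pass: Σm=0; 4 even; l₃=1∈[1,3].
(2·1+1)(2·2+1)(2·1+1) = 45
Δ: 2! 0! 2! / 5! → 1/30
sum: t=1:−1/1 = -1/1
3j²(1 2 1; 0 0 0) = Δ·Π!·Σ² = 2/15  (sign +1)
sum: t=2:+1/4 = 1/4
3j²(1 2 1; -1 0 1) = Δ·Π!·Σ² = 1/30  (sign +1)
combine: 4πI² = 45·2/15·1/30 = 1/5
take √, sign +1: I = 0.12615663

0.126157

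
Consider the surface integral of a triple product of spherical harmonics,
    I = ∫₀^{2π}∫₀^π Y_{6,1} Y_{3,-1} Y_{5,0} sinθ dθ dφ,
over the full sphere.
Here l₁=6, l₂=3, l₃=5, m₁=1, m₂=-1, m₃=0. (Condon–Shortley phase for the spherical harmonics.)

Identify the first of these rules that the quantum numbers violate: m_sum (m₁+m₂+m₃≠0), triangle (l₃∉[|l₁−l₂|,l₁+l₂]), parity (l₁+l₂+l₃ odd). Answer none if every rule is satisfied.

azimuthal sum: 1 − 1 + 0 = 0  ✓
3 ≤ 5 ≤ 9 (triangle on l)  ✓
L = 6 + 3 + 5 = 14 (even)  ✓

none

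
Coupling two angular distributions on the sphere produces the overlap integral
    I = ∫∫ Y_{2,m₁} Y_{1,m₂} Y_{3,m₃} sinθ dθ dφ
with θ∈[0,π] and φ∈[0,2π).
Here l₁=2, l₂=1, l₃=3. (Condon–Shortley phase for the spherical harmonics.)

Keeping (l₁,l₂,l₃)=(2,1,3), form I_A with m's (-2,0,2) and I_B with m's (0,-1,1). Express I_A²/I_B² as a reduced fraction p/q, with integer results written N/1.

5/6

Shared (l₁,l₂,l₃)=(2,1,3): N and (l;000)² cancel in I_A²/I_B².
A: Δ = 0!·4!·2!/7! = 1/105; Racah Σ t=0..0: t=0:+1/24 = 1/24; ⇒ 3j(2 1 3; -2 0 2)² = 1/21, sgn -1
B: Δ = 0!·4!·2!/7! = 1/105; Racah Σ t=0..0: t=0:+1/8 = 1/8; ⇒ 3j(2 1 3; 0 -1 1)² = 2/35, sgn +1
I_A²/I_B² = (1/21)/(2/35) = 5/6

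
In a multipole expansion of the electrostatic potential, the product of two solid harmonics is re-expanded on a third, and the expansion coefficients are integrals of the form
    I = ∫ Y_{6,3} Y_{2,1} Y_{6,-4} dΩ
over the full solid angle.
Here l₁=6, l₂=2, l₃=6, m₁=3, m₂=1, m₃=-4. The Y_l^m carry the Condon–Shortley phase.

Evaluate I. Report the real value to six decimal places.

0.179515

Checks pass: Σm=0; 14 even; l₃=6∈[4,8].
(2·6+1)(2·2+1)(2·6+1) = 845
Δ: 2! 10! 2! / 15! → 1/90090
sum: t=0:+1/69120 t=1:−1/14400 t=2:+1/69120 = -7/172800
3j²(6 2 6; 0 0 0) = Δ·Π!·Σ² = 14/715  (sign -1)
sum: t=1:−1/161280 t=2:+1/725760 = -1/207360
3j²(6 2 6; 3 1 -4) = Δ·Π!·Σ² = 7/286  (sign -1)
combine: 4πI² = 845·14/715·7/286 = 49/121
take √, sign +1: I = 0.17951487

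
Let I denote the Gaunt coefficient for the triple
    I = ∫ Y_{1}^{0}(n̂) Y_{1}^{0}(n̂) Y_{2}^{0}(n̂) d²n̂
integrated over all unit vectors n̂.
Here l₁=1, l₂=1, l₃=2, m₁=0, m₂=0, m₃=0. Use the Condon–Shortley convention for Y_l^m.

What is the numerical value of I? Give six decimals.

m-sum 0 ✓  L=4 even ✓  0≤2≤2 ✓
Π(2lᵢ+1) = 3×3×5 = 45
triangle coeff Δ(1,1,2) = 1/30
Σ_t [0,0]: t=0:+1/1 = 1/1
(3j)²=2/15 [(1 1 2; 0 0 0)], sign=+1
(m-triple is (0,0,0) — same symbol as above.)
⇒ 4πI² = 4/5
I = (+1)√(4/5/(4π)) = 0.25231325

0.252313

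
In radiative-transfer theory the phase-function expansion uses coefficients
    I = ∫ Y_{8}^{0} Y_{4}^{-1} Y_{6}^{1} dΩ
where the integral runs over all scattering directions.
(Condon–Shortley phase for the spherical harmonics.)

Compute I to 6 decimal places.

0.023683

Rules hold: Σm=0, L=18 even, 4≤6≤12.
N = 17·9·13 = 1989
Δ = 6!·10!·2!/19! = 1/23279256
Racah Σ t=2..4: t=2:+1/1658880 t=3:−1/518400 t=4:+1/1658880 = -1/1382400
⇒ 3j(8 4 6; 0 0 0)² = 504/46189, sgn -1
Racah Σ t=1..3: t=1:−1/7257600 t=2:+1/829440 t=3:−1/1036800 = 1/9676800
⇒ 3j(8 4 6; 0 -1 1)² = 15/46189, sgn -1
4πI² = N·(3j₀)²·(3jₘ)² = 68040/9653501
I = +1·√(0.00704822/4π) = 0.02368290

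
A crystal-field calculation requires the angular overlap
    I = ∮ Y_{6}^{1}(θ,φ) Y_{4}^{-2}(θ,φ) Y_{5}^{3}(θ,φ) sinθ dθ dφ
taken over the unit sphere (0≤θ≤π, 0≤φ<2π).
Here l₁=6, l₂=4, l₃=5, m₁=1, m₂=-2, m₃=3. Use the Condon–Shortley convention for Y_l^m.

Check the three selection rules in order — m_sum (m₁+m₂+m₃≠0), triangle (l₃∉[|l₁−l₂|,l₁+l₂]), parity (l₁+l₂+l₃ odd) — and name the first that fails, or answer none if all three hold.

Σmᵢ = 2  ✗
l₃∈[|l₁−l₂|,l₁+l₂]=[2,10], have l₃=5
Σlᵢ = 15 ⇒ odd

m_sum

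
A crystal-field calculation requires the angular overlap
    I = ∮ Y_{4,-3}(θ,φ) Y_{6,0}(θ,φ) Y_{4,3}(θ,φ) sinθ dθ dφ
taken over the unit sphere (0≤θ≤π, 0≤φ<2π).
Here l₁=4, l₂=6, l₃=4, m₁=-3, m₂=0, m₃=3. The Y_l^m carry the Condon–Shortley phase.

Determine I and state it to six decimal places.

m-sum 0 ✓  L=14 even ✓  2≤4≤10 ✓
Π(2lᵢ+1) = 9×13×9 = 1053
triangle coeff Δ(4,6,4) = 1/1261260
Σ_t [2,4]: t=2:+1/4608 t=3:−1/1296 t=4:+1/4608 = -7/20736
(3j)²=20/1287 [(4 6 4; 0 0 0)], sign=-1
Σ_t [5,6]: t=5:−1/28800 t=6:+1/518400 = -17/518400
(3j)²=289/25740 [(4 6 4; -3 0 3)], sign=+1
⇒ 4πI² = 289/1573
I = (-1)√(289/1573/(4π)) = -0.12091485

-0.120915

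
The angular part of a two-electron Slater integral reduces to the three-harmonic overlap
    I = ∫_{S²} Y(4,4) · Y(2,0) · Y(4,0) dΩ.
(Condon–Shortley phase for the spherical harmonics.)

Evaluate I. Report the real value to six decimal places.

Σmᵢ = 4 ≠ 0, so the φ-integral vanishes; I = 0

0.000000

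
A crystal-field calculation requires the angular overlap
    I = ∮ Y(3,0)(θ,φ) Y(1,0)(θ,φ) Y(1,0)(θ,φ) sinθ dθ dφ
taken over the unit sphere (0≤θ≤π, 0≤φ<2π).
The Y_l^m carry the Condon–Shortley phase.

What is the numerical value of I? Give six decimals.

0.000000

triangle: need 2≤l₃≤4, have 1; I=0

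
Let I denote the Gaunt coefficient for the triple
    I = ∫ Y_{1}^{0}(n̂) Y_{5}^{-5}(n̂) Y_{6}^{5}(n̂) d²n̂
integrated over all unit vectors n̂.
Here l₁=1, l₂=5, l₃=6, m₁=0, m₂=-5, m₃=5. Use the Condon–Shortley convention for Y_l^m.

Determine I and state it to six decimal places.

-0.135514

m-sum 0 ✓  L=12 even ✓  4≤6≤6 ✓
Π(2lᵢ+1) = 3×11×13 = 429
triangle coeff Δ(1,5,6) = 1/858
Σ_t [0,0]: t=0:+1/14400 = 1/14400
(3j)²=6/143 [(1 5 6; 0 0 0)], sign=+1
Σ_t [0,0]: t=0:+1/3628800 = 1/3628800
(3j)²=1/78 [(1 5 6; 0 -5 5)], sign=-1
⇒ 4πI² = 3/13
I = (-1)√(3/13/(4π)) = -0.13551395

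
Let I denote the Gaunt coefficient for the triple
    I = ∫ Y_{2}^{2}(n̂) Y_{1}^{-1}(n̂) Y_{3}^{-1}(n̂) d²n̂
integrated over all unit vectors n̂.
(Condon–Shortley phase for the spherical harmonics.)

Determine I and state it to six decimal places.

-0.082589

Checks pass: Σm=0; 6 even; l₃=3∈[1,3].
(2·2+1)(2·1+1)(2·3+1) = 105
Δ: 0! 4! 2! / 7! → 1/105
sum: t=0:+1/4 = 1/4
3j²(2 1 3; 0 0 0) = Δ·Π!·Σ² = 3/35  (sign -1)
sum: t=0:+1/48 = 1/48
3j²(2 1 3; 2 -1 -1) = Δ·Π!·Σ² = 1/105  (sign +1)
combine: 4πI² = 105·3/35·1/105 = 3/35
take √, sign -1: I = -0.08258890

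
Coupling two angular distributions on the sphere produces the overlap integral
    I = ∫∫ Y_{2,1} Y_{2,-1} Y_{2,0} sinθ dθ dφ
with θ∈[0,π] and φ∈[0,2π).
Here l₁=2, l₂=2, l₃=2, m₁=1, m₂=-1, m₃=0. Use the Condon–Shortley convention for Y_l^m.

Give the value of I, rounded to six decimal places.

-0.090112

m-sum 0 ✓  L=6 even ✓  0≤2≤4 ✓
Π(2lᵢ+1) = 5×5×5 = 125
triangle coeff Δ(2,2,2) = 1/630
Σ_t [0,2]: t=0:+1/8 t=1:−1/1 t=2:+1/8 = -3/4
(3j)²=2/35 [(2 2 2; 0 0 0)], sign=-1
Σ_t [0,1]: t=0:+1/2 t=1:−1/4 = 1/4
(3j)²=1/70 [(2 2 2; 1 -1 0)], sign=+1
⇒ 4πI² = 5/49
I = (-1)√(5/49/(4π)) = -0.09011188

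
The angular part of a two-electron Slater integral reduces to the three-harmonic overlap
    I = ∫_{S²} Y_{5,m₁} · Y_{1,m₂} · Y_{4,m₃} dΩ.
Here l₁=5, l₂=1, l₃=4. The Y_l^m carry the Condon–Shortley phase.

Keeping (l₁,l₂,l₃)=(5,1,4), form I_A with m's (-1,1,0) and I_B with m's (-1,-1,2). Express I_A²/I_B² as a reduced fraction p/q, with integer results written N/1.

l's match ⇒ only the (l;m) 3-j factors differ between A and B.
A: triangle coeff Δ(5,1,4) = 1/495; Σ_t [2,2]: t=2:+1/1152 = 1/1152; (3j)²=1/33 [(5 1 4; -1 1 0)], sign=+1
B: triangle coeff Δ(5,1,4) = 1/495; Σ_t [0,0]: t=0:+1/2880 = 1/2880; (3j)²=2/165 [(5 1 4; -1 -1 2)], sign=+1
I_A²/I_B² = (1/33)/(2/165) = 5/2

5/2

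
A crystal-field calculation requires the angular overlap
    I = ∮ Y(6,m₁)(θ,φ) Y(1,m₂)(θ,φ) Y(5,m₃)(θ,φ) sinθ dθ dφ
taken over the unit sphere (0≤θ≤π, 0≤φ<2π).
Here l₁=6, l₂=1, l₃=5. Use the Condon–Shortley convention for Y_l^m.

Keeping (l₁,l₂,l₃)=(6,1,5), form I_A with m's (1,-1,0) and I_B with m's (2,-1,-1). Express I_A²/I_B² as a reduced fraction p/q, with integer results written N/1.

l's match ⇒ only the (l;m) 3-j factors differ between A and B.
A: triangle coeff Δ(6,1,5) = 1/858; Σ_t [0,0]: t=0:+1/28800 = 1/28800; (3j)²=7/286 [(6 1 5; 1 -1 0)], sign=-1
B: triangle coeff Δ(6,1,5) = 1/858; Σ_t [0,0]: t=0:+1/34560 = 1/34560; (3j)²=14/429 [(6 1 5; 2 -1 -1)], sign=+1
I_A²/I_B² = (7/286)/(14/429) = 3/4

3/4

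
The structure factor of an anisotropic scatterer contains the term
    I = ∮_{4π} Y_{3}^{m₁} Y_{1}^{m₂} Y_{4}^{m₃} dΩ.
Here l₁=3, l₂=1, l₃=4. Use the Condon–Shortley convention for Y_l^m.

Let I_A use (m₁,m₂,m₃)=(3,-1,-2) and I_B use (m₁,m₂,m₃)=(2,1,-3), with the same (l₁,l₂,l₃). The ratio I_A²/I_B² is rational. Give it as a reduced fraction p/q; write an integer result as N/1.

1/21

Shared (l₁,l₂,l₃)=(3,1,4): N and (l;000)² cancel in I_A²/I_B².
A: Δ = 0!·6!·2!/9! = 1/252; Racah Σ t=0..0: t=0:+1/1440 = 1/1440; ⇒ 3j(3 1 4; 3 -1 -2)² = 1/252, sgn +1
B: Δ = 0!·6!·2!/9! = 1/252; Racah Σ t=0..0: t=0:+1/240 = 1/240; ⇒ 3j(3 1 4; 2 1 -3)² = 1/12, sgn -1
I_A²/I_B² = (1/252)/(1/12) = 1/21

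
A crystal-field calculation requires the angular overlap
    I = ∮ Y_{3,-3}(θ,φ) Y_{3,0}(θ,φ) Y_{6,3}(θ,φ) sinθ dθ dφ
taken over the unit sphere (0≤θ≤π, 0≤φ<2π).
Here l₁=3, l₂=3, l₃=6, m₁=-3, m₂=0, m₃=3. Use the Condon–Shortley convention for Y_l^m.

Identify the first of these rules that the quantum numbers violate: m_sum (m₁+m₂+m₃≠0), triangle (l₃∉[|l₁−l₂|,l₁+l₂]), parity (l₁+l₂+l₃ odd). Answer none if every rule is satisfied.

m₁+m₂+m₃ = -3 + 0 + 3 = 0  ✓
triangle: |3−3|=0 ≤ l₃=6 ≤ 3+3=6  ✓
parity: l₁+l₂+l₃ = 12 is even  ✓

none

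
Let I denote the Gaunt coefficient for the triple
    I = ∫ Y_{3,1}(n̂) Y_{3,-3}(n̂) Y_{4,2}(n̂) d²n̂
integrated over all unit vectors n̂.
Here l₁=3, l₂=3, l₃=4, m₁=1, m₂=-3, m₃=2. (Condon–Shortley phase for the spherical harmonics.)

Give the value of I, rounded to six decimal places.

-0.188451

Rules hold: Σm=0, L=10 even, 0≤4≤6.
N = 7·7·9 = 441
Δ = 2!·4!·4!/11! = 1/34650
Racah Σ t=0..2: t=0:+1/72 t=1:−1/16 t=2:+1/72 = -5/144
⇒ 3j(3 3 4; 0 0 0)² = 2/77, sgn -1
Racah Σ t=0..0: t=0:+1/192 = 1/192
⇒ 3j(3 3 4; 1 -3 2)² = 3/77, sgn +1
4πI² = N·(3j₀)²·(3jₘ)² = 54/121
I = -1·√(0.446281/4π) = -0.18845135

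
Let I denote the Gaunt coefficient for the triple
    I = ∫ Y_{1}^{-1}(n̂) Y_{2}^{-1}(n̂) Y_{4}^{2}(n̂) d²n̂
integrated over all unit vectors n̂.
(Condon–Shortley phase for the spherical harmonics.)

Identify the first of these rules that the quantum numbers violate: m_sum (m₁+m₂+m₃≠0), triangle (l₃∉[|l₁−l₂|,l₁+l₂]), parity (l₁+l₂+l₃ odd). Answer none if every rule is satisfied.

triangle

azimuthal sum: -1 − 1 + 2 = 0  ✓
1 ≤ 4 ≤ 3 (triangle on l)  ✗
L = 1 + 2 + 4 = 7 (odd)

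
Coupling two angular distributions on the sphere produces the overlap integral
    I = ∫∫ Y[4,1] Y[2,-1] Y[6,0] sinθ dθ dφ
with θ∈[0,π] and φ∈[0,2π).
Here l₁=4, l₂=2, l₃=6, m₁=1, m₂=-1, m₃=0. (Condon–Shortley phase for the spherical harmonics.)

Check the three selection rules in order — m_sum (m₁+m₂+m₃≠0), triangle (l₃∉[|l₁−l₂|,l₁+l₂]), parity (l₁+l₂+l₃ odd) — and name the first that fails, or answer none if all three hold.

none

m₁+m₂+m₃ = 1 − 1 + 0 = 0  ✓
triangle: |4−2|=2 ≤ l₃=6 ≤ 4+2=6  ✓
parity: l₁+l₂+l₃ = 12 is even  ✓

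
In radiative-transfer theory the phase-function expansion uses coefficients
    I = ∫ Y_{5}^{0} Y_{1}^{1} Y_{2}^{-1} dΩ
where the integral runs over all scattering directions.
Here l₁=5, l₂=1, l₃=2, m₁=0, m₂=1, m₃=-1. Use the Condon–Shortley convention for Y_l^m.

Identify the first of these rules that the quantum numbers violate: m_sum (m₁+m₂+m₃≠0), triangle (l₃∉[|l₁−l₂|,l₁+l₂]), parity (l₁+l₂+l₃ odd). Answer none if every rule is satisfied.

triangle

m₁+m₂+m₃ = 0 + 1 − 1 = 0  ✓
triangle: |5−1|=4 ≤ l₃=2 ≤ 5+1=6  ✗
parity: l₁+l₂+l₃ = 8 is even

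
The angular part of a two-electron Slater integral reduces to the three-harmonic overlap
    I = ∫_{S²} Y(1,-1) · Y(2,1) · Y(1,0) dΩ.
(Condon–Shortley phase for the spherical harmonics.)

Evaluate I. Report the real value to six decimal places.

m-sum 0 ✓  L=4 even ✓  1≤1≤3 ✓
Π(2lᵢ+1) = 3×5×3 = 45
triangle coeff Δ(1,2,1) = 1/30
Σ_t [1,1]: t=1:−1/1 = -1/1
(3j)²=2/15 [(1 2 1; 0 0 0)], sign=+1
Σ_t [2,2]: t=2:+1/2 = 1/2
(3j)²=1/10 [(1 2 1; -1 1 0)], sign=-1
⇒ 4πI² = 3/5
I = (-1)√(3/5/(4π)) = -0.21850969

-0.218510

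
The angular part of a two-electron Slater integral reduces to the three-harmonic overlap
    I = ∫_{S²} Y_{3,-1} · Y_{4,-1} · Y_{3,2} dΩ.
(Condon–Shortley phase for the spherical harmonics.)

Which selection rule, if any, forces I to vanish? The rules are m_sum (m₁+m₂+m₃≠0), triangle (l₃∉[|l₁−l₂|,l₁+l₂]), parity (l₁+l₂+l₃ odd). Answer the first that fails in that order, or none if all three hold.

Σmᵢ = 0  ✓
l₃∈[|l₁−l₂|,l₁+l₂]=[1,7], have l₃=3  ✓
Σlᵢ = 10 ⇒ even  ✓

none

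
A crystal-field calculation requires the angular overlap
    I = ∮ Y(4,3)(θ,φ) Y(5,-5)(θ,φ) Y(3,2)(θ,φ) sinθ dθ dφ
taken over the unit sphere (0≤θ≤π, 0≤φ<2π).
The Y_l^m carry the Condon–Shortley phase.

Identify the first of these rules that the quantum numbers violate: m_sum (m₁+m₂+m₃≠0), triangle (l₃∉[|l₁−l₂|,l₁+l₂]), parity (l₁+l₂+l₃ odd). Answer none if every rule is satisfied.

none

Σmᵢ = 0  ✓
l₃∈[|l₁−l₂|,l₁+l₂]=[1,9], have l₃=3  ✓
Σlᵢ = 12 ⇒ even  ✓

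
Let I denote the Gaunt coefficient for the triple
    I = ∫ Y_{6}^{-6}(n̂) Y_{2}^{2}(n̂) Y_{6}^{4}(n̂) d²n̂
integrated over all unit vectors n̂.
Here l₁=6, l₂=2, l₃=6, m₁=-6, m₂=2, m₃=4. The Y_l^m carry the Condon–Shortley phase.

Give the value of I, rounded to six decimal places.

-0.076075

Checks pass: Σm=0; 14 even; l₃=6∈[4,8].
(2·6+1)(2·2+1)(2·6+1) = 845
Δ: 2! 10! 2! / 15! → 1/90090
sum: t=0:+1/69120 t=1:−1/14400 t=2:+1/69120 = -7/172800
3j²(6 2 6; 0 0 0) = Δ·Π!·Σ² = 14/715  (sign -1)
sum: t=2:+1/14515200 = 1/14515200
3j²(6 2 6; -6 2 4) = Δ·Π!·Σ² = 2/455  (sign +1)
combine: 4πI² = 845·14/715·2/455 = 4/55
take √, sign -1: I = -0.07607531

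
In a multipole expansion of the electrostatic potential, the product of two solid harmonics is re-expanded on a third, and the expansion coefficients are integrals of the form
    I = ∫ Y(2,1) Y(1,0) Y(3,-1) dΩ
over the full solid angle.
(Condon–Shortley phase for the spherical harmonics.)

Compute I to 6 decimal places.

-0.233597

Checks pass: Σm=0; 6 even; l₃=3∈[1,3].
(2·2+1)(2·1+1)(2·3+1) = 105
Δ: 0! 4! 2! / 7! → 1/105
sum: t=0:+1/4 = 1/4
3j²(2 1 3; 0 0 0) = Δ·Π!·Σ² = 3/35  (sign -1)
sum: t=0:+1/6 = 1/6
3j²(2 1 3; 1 0 -1) = Δ·Π!·Σ² = 8/105  (sign +1)
combine: 4πI² = 105·3/35·8/105 = 24/35
take √, sign -1: I = -0.23359668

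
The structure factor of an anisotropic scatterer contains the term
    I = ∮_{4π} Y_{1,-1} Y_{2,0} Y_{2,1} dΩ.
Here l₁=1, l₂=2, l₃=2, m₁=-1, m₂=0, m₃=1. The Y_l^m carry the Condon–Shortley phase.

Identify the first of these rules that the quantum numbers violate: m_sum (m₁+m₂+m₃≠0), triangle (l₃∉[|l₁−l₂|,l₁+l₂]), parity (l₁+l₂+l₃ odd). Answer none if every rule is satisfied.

Σmᵢ = 0  ✓
l₃∈[|l₁−l₂|,l₁+l₂]=[1,3], have l₃=2  ✓
Σlᵢ = 5 ⇒ odd  ✗

parity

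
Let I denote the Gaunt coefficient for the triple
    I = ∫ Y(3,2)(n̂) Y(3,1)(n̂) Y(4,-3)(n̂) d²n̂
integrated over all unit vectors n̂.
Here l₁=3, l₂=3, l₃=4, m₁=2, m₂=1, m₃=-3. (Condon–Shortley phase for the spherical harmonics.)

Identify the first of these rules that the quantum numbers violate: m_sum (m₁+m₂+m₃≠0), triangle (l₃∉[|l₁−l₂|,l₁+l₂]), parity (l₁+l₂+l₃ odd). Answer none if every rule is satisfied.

azimuthal sum: 2 + 1 − 3 = 0  ✓
0 ≤ 4 ≤ 6 (triangle on l)  ✓
L = 3 + 3 + 4 = 10 (even)  ✓

none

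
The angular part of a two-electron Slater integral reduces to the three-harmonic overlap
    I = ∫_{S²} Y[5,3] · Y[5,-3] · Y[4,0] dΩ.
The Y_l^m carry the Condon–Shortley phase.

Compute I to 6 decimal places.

Rules hold: Σm=0, L=14 even, 0≤4≤10.
N = 11·11·9 = 1089
Δ = 6!·4!·4!/15! = 1/3153150
Racah Σ t=1..5: t=1:−1/69120 t=2:+1/1728 t=3:−1/576 t=4:+1/1728 t=5:−1/69120 = -7/11520
⇒ 3j(5 5 4; 0 0 0)² = 2/143, sgn -1
Racah Σ t=0..2: t=0:+1/11520 t=1:−1/4320 t=2:+1/27648 = -1/9216
⇒ 3j(5 5 4; 3 -3 0)² = 2/143, sgn -1
4πI² = N·(3j₀)²·(3jₘ)² = 36/169
I = +1·√(0.213018/4π) = 0.13019760

0.130198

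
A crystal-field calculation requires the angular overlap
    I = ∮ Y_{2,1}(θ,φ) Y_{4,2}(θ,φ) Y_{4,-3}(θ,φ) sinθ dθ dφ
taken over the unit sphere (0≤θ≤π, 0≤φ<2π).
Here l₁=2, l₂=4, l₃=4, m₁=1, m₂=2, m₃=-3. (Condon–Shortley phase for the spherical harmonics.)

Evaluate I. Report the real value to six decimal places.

Checks pass: Σm=0; 10 even; l₃=4∈[2,6].
(2·2+1)(2·4+1)(2·4+1) = 405
Δ: 2! 2! 6! / 11! → 1/13860
sum: t=0:+1/192 t=1:−1/36 t=2:+1/192 = -5/288
3j²(2 4 4; 0 0 0) = Δ·Π!·Σ² = 20/693  (sign -1)
sum: t=0:+1/1440 t=1:−1/240 = -1/288
3j²(2 4 4; 1 2 -3) = Δ·Π!·Σ² = 5/132  (sign +1)
combine: 4πI² = 405·20/693·5/132 = 375/847
take √, sign -1: I = -0.18770204

-0.187702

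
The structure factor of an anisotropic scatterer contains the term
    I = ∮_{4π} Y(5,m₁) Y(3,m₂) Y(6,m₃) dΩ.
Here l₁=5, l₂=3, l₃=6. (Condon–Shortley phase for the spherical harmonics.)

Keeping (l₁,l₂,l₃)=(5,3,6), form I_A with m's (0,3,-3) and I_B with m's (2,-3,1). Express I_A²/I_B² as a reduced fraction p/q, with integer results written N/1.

Shared (l₁,l₂,l₃)=(5,3,6): N and (l;000)² cancel in I_A²/I_B².
A: Δ = 2!·8!·4!/15! = 1/675675; Racah Σ t=2..2: t=2:+1/34560 = 1/34560; ⇒ 3j(5 3 6; 0 3 -3)² = 4/143, sgn -1
B: Δ = 2!·8!·4!/15! = 1/675675; Racah Σ t=0..0: t=0:+1/34560 = 1/34560; ⇒ 3j(5 3 6; 2 -3 1)² = 7/429, sgn -1
I_A²/I_B² = (4/143)/(7/429) = 12/7

12/7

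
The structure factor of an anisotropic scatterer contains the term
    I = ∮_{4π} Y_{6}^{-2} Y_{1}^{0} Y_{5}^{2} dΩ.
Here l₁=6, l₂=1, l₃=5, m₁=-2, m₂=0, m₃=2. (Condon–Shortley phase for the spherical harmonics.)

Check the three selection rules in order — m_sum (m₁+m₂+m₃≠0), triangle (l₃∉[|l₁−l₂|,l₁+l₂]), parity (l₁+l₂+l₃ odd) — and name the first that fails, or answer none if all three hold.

none

m₁+m₂+m₃ = -2 + 0 + 2 = 0  ✓
triangle: |6−1|=5 ≤ l₃=5 ≤ 6+1=7  ✓
parity: l₁+l₂+l₃ = 12 is even  ✓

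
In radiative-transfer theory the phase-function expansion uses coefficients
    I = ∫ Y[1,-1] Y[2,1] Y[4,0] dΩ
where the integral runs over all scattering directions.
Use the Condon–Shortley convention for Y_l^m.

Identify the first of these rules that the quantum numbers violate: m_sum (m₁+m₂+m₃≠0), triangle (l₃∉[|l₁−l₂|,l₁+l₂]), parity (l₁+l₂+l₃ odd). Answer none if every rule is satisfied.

triangle

m₁+m₂+m₃ = -1 + 1 + 0 = 0  ✓
triangle: |1−2|=1 ≤ l₃=4 ≤ 1+2=3  ✗
parity: l₁+l₂+l₃ = 7 is odd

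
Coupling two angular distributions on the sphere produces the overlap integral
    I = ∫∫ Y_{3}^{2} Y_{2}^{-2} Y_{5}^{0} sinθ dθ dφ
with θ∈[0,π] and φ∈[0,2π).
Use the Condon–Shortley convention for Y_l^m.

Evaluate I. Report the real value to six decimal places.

0.053579

Checks pass: Σm=0; 10 even; l₃=5∈[1,5].
(2·3+1)(2·2+1)(2·5+1) = 385
Δ: 0! 6! 4! / 11! → 1/2310
sum: t=0:+1/144 = 1/144
3j²(3 2 5; 0 0 0) = Δ·Π!·Σ² = 10/231  (sign -1)
sum: t=0:+1/2880 = 1/2880
3j²(3 2 5; 2 -2 0) = Δ·Π!·Σ² = 1/462  (sign -1)
combine: 4πI² = 385·10/231·1/462 = 25/693
take √, sign +1: I = 0.05357948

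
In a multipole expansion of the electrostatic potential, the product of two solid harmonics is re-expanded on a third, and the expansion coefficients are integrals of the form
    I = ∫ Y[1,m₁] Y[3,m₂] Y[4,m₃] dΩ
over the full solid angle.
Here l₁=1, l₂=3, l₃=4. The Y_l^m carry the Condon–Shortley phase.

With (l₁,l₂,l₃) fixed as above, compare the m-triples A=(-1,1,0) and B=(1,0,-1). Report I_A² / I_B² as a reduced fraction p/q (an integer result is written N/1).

3/5

l's match ⇒ only the (l;m) 3-j factors differ between A and B.
A: triangle coeff Δ(1,3,4) = 1/252; Σ_t [0,0]: t=0:+1/96 = 1/96; (3j)²=1/42 [(1 3 4; -1 1 0)], sign=+1
B: triangle coeff Δ(1,3,4) = 1/252; Σ_t [0,0]: t=0:+1/72 = 1/72; (3j)²=5/126 [(1 3 4; 1 0 -1)], sign=-1
I_A²/I_B² = (1/42)/(5/126) = 3/5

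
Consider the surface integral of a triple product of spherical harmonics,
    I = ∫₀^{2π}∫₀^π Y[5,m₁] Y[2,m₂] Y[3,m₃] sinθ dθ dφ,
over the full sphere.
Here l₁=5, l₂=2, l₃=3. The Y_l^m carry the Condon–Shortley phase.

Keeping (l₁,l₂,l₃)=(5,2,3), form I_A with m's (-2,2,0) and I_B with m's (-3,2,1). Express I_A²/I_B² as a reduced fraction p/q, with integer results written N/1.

l's match ⇒ only the (l;m) 3-j factors differ between A and B.
A: triangle coeff Δ(5,2,3) = 1/2310; Σ_t [4,4]: t=4:+1/864 = 1/864; (3j)²=1/66 [(5 2 3; -2 2 0)], sign=-1
B: triangle coeff Δ(5,2,3) = 1/2310; Σ_t [4,4]: t=4:+1/1152 = 1/1152; (3j)²=1/33 [(5 2 3; -3 2 1)], sign=+1
I_A²/I_B² = (1/66)/(1/33) = 1/2

1/2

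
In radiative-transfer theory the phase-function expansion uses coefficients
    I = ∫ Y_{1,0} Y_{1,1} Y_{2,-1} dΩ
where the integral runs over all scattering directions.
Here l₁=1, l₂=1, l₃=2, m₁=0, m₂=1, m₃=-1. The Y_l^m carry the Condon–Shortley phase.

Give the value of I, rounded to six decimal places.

-0.218510

Checks pass: Σm=0; 4 even; l₃=2∈[0,2].
(2·1+1)(2·1+1)(2·2+1) = 45
Δ: 0! 2! 2! / 5! → 1/30
sum: t=0:+1/1 = 1/1
3j²(1 1 2; 0 0 0) = Δ·Π!·Σ² = 2/15  (sign +1)
sum: t=0:+1/2 = 1/2
3j²(1 1 2; 0 1 -1) = Δ·Π!·Σ² = 1/10  (sign -1)
combine: 4πI² = 45·2/15·1/10 = 3/5
take √, sign -1: I = -0.21850969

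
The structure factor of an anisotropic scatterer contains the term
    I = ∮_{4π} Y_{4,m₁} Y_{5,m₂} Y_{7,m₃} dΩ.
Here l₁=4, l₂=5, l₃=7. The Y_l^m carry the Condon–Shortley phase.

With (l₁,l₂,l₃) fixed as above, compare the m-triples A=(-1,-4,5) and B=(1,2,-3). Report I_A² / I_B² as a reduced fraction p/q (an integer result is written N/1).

Same 4,5,7: normalisation and zero-m 3j drop out of the ratio.
A: Δ: 2! 6! 8! / 17! → 1/6126120; sum: t=0:+1/1209600 t=1:−1/1935360 = 1/3225600; 3j²(4 5 7; -1 -4 5) = Δ·Π!·Σ² = 243/61880  (sign +1)
B: Δ: 2! 6! 8! / 17! → 1/6126120; sum: t=0:+1/362880 t=1:−1/69120 t=2:+1/172800 = -43/7257600; 3j²(4 5 7; 1 2 -3) = Δ·Π!·Σ² = 1849/170170  (sign -1)
I_A²/I_B² = (243/61880)/(1849/170170) = 2673/7396

2673/7396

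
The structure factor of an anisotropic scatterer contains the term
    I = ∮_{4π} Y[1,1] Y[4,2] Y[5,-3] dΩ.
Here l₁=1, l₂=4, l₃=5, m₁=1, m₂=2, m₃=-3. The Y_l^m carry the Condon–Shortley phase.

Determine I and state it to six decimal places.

Rules hold: Σm=0, L=10 even, 3≤5≤5.
N = 3·9·11 = 297
Δ = 0!·2!·8!/11! = 1/495
Racah Σ t=0..0: t=0:+1/576 = 1/576
⇒ 3j(1 4 5; 0 0 0)² = 5/99, sgn -1
Racah Σ t=0..0: t=0:+1/2880 = 1/2880
⇒ 3j(1 4 5; 1 2 -3)² = 28/495, sgn +1
4πI² = N·(3j₀)²·(3jₘ)² = 28/33
I = -1·√(0.848485/4π) = -0.25984664

-0.259847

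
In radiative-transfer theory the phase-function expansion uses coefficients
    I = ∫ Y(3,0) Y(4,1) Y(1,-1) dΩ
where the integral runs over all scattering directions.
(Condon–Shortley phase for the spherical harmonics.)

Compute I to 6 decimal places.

-0.194664

Checks pass: Σm=0; 8 even; l₃=1∈[1,7].
(2·3+1)(2·4+1)(2·1+1) = 189
Δ: 6! 0! 2! / 9! → 1/252
sum: t=3:−1/36 = -1/36
3j²(3 4 1; 0 0 0) = Δ·Π!·Σ² = 4/63  (sign +1)
sum: t=3:−1/72 = -1/72
3j²(3 4 1; 0 1 -1) = Δ·Π!·Σ² = 5/126  (sign -1)
combine: 4πI² = 189·4/63·5/126 = 10/21
take √, sign -1: I = -0.19466390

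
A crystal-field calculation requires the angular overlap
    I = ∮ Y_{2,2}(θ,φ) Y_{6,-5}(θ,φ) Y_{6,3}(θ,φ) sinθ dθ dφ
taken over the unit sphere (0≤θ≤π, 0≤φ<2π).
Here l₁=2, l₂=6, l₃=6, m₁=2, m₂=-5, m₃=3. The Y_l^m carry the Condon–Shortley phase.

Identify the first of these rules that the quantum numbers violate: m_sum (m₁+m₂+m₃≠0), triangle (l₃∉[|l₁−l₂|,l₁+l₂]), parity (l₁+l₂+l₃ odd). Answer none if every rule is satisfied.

none

m₁+m₂+m₃ = 2 − 5 + 3 = 0  ✓
triangle: |2−6|=4 ≤ l₃=6 ≤ 2+6=8  ✓
parity: l₁+l₂+l₃ = 14 is even  ✓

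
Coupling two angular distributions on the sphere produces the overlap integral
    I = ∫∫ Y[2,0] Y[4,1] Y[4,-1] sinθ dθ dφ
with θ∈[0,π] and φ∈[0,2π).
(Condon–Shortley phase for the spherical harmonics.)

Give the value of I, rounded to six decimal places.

Checks pass: Σm=0; 10 even; l₃=4∈[2,6].
(2·2+1)(2·4+1)(2·4+1) = 405
Δ: 2! 2! 6! / 11! → 1/13860
sum: t=0:+1/192 t=1:−1/36 t=2:+1/192 = -5/288
3j²(2 4 4; 0 0 0) = Δ·Π!·Σ² = 20/693  (sign -1)
sum: t=0:+1/480 t=1:−1/48 t=2:+1/144 = -17/1440
3j²(2 4 4; 0 1 -1) = Δ·Π!·Σ² = 289/13860  (sign +1)
combine: 4πI² = 405·20/693·289/13860 = 1445/5929
take √, sign -1: I = -0.13926381

-0.139264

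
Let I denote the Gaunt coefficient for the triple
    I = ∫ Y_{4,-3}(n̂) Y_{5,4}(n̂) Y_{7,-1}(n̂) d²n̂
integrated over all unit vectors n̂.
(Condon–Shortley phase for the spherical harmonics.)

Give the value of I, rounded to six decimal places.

m-sum 0 ✓  L=16 even ✓  1≤7≤9 ✓
Π(2lᵢ+1) = 9×11×15 = 1485
triangle coeff Δ(4,5,7) = 1/6126120
Σ_t [0,2]: t=0:+1/69120 t=1:−1/20736 t=2:+1/69120 = -1/51840
(3j)²=280/21879 [(4 5 7; 0 0 0)], sign=+1
Σ_t [1,2]: t=1:−1/29030400 t=2:+1/1209600 = 23/29030400
(3j)²=529/97240 [(4 5 7; -3 4 -1)], sign=+1
⇒ 4πI² = 55545/537251
I = (+1)√(55545/537251/(4π)) = 0.09070452

0.090705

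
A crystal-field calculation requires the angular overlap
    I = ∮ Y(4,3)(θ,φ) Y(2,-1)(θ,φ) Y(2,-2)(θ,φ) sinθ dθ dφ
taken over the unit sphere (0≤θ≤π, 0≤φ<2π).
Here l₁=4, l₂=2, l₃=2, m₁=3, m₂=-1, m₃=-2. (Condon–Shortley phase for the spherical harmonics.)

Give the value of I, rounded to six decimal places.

Checks pass: Σm=0; 8 even; l₃=2∈[2,6].
(2·4+1)(2·2+1)(2·2+1) = 225
Δ: 4! 4! 0! / 9! → 1/630
sum: t=2:+1/16 = 1/16
3j²(4 2 2; 0 0 0) = Δ·Π!·Σ² = 2/35  (sign +1)
sum: t=1:−1/144 = -1/144
3j²(4 2 2; 3 -1 -2) = Δ·Π!·Σ² = 1/18  (sign -1)
combine: 4πI² = 225·2/35·1/18 = 5/7
take √, sign -1: I = -0.23841361

-0.238414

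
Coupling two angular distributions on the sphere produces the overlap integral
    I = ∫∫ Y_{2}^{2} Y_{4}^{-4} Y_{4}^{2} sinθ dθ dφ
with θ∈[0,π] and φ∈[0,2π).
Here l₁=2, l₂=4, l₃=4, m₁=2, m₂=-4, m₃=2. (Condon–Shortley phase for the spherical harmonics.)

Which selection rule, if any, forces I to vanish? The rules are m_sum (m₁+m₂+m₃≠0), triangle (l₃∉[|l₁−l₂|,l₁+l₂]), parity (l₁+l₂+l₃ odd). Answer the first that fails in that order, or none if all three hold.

none

Σmᵢ = 0  ✓
l₃∈[|l₁−l₂|,l₁+l₂]=[2,6], have l₃=4  ✓
Σlᵢ = 10 ⇒ even  ✓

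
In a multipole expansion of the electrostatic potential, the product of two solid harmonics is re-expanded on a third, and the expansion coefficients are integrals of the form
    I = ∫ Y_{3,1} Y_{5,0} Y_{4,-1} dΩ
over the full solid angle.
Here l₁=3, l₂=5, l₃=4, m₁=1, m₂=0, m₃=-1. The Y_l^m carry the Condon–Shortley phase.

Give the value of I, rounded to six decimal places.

-0.009577

m-sum 0 ✓  L=12 even ✓  2≤4≤8 ✓
Π(2lᵢ+1) = 7×11×9 = 693
triangle coeff Δ(3,5,4) = 1/180180
Σ_t [1,3]: t=1:−1/576 t=2:+1/144 t=3:−1/576 = 1/288
(3j)²=20/1001 [(3 5 4; 0 0 0)], sign=+1
Σ_t [0,2]: t=0:+1/5760 t=1:−1/288 t=2:+1/288 = 1/5760
(3j)²=1/12012 [(3 5 4; 1 0 -1)], sign=-1
⇒ 4πI² = 15/13013
I = (-1)√(15/13013/(4π)) = -0.00957750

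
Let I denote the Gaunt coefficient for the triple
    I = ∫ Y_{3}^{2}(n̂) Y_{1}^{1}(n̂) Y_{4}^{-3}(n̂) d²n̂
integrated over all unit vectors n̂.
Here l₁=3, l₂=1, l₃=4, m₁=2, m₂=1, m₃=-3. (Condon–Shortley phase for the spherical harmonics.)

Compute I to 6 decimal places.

-0.282095

Rules hold: Σm=0, L=8 even, 2≤4≤4.
N = 7·3·9 = 189
Δ = 0!·6!·2!/9! = 1/252
Racah Σ t=0..0: t=0:+1/36 = 1/36
⇒ 3j(3 1 4; 0 0 0)² = 4/63, sgn +1
Racah Σ t=0..0: t=0:+1/240 = 1/240
⇒ 3j(3 1 4; 2 1 -3)² = 1/12, sgn -1
4πI² = N·(3j₀)²·(3jₘ)² = 1/1
I = -1·√(1/4π) = -0.28209479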